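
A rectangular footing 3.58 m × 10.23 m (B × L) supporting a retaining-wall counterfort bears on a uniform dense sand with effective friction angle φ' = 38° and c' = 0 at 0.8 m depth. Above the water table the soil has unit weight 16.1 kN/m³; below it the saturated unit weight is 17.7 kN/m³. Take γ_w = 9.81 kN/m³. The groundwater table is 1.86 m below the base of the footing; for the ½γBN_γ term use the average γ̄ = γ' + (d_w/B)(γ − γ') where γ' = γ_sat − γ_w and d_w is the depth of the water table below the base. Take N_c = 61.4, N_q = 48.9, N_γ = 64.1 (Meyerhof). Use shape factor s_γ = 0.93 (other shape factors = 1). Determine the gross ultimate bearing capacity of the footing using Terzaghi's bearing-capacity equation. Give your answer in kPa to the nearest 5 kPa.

Effective surcharge at the founding depth q = γ·D_f = 16.1 × 0.8 = 12.88 kPa.
With d_w = 1.86 m < B, γ̄ = 7.89 + (1.86/3.58) × (16.1 − 7.89) = 12.156 kN/m³.
q_ult = q·N_q + 0.5·γ·B·N_γ·s_γ
     = 12.88 × 48.9 + 0.5 × 12.156 × 3.58 × 64.1 × 0.93
     = 629.83 + 1297.1 = 1926.9 kPa.

q_ult ≈ 1925 kPa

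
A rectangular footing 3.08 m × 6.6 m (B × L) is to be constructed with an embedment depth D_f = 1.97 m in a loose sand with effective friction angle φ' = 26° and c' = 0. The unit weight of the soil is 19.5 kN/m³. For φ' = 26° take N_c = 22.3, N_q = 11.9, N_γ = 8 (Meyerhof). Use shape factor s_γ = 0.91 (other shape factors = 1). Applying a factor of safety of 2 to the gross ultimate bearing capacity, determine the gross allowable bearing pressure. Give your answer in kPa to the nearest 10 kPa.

q_all ≈ 340 kPa

Effective surcharge at the founding depth q = γ·D_f = 19.5 × 1.97 = 38.415 kPa.
q_ult = q·N_q + 0.5·γ·B·N_γ·s_γ
     = 38.415 × 11.9 + 0.5 × 19.5 × 3.08 × 8 × 0.91
     = 457.14 + 218.62 = 675.76 kPa.
q_all = q_ult / FS = 675.76 / 2 = 337.88 kPa.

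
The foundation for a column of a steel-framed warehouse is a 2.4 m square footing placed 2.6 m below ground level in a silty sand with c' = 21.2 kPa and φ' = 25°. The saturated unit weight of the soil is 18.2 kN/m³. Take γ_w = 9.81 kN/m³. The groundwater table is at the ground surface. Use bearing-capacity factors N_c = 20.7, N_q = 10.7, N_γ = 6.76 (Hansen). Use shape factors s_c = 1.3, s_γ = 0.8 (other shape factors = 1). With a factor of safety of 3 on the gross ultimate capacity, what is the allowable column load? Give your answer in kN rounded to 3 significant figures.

Water table at ground surface, so effective unit weight γ' = 18.2 − 9.81 = 8.39 kN/m³ is used throughout; overburden q = 8.39 × 2.6 = 21.814 kPa; the same γ' applies in the ½γBN_γ term.
Cohesion term c·N_c·s_c = 21.2 × 20.7 × 1.3 = 570.49 kPa; surcharge term q·N_q = 21.814 × 10.7 = 233.41 kPa; self-weight term 0.5·γ·B·N_γ·s_γ = 0.5 × 8.39 × 2.4 × 6.76 × 0.8 = 54.448 kPa.
q_ult = 570.49 + 233.41 + 54.448 = 858.35 kPa.
Gross allowable pressure q_all = 858.35 / 3 = 286.12 kPa.
Footing area = 5.76 m², so allowable column load = 286.12 × 5.76 = 1648 kN.

P_all ≈ 1650 kN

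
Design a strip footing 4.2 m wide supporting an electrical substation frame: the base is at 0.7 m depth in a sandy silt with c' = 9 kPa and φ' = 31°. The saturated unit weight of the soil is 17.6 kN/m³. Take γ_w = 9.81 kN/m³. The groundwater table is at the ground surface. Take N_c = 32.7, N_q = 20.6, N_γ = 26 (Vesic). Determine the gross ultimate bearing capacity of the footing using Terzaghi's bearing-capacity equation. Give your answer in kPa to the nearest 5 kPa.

Water table at ground surface, so effective unit weight γ' = 17.6 − 9.81 = 7.79 kN/m³ is used throughout; overburden q = 7.79 × 0.7 = 5.453 kPa; the same γ' applies in the ½γBN_γ term.
Cohesion term c·N_c = 9 × 32.7 = 294.3 kPa; surcharge term q·N_q = 5.453 × 20.6 = 112.33 kPa; self-weight term 0.5·γ·B·N_γ = 0.5 × 7.79 × 4.2 × 26 = 425.33 kPa.
q_ult = 294.3 + 112.33 + 425.33 = 831.97 kPa.

q_ult ≈ 830 kPa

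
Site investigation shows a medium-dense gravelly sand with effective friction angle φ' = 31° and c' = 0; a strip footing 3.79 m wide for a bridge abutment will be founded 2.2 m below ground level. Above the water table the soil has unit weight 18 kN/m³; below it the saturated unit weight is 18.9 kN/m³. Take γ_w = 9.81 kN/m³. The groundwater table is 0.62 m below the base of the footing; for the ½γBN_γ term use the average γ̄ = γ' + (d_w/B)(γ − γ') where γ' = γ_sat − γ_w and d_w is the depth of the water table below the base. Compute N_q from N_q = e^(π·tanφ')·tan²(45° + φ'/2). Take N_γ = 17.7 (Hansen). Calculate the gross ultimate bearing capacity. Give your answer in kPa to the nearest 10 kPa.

q_ult ≈ 1170 kPa

tan31° = 0.6009, so N_q = e^(π×0.6009)·tan²(60.5°) = 6.604 × 3.124 = 20.63.
q = γ·D_f = 18 × 2.2 = 39.6 kPa.
γ' = 9.09 kN/m³; averaging over the depth B below the base, γ̄ = γ' + (d_w/B)(γ − γ') = 10.548 kN/m³.
q·N_q = 39.6 × 20.631 = 816.98 kPa
0.5·γ·B·N_γ = 0.5 × 10.548 × 3.79 × 17.7 = 353.78 kPa
q_ult = 816.98 + 353.78 = 1170.8 kPa.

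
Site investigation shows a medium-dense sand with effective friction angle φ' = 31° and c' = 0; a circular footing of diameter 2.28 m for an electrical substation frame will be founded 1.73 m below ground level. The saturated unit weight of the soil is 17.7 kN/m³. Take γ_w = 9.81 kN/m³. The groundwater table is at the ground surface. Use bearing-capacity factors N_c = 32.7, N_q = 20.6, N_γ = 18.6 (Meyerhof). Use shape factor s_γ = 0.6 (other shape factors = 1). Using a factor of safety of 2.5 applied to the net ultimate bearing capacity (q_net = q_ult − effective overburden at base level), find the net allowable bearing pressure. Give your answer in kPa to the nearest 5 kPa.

Water table at ground surface, so effective unit weight γ' = 17.7 − 9.81 = 7.89 kN/m³ is used throughout; overburden q = 7.89 × 1.73 = 13.65 kPa; the same γ' applies in the ½γBN_γ term.
Surcharge term q·N_q = 13.65 × 20.6 = 281.18 kPa; self-weight term 0.5·γ·B·N_γ·s_γ = 0.5 × 7.89 × 2.28 × 18.6 × 0.6 = 100.38 kPa.
q_ult = 281.18 + 100.38 = 381.56 kPa.
Net ultimate: q_net = 381.56 − 13.65 = 367.91 kPa.
q_all(net) = 367.91 / 2.5 = 147.17 kPa.

q_all(net) ≈ 145 kPa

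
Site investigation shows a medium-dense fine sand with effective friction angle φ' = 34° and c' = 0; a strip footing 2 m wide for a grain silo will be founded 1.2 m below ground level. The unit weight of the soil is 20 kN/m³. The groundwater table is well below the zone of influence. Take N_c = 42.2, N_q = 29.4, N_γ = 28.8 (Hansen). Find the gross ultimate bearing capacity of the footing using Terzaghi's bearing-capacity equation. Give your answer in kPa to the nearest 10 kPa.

Overburden at base level: q = 20 × 1.2 = 24 kPa.
Surcharge term q·N_q = 24 × 29.4 = 705.6 kPa; self-weight term 0.5·γ·B·N_γ = 0.5 × 20 × 2 × 28.8 = 576 kPa.
q_ult = 705.6 + 576 = 1281.6 kPa.

q_ult ≈ 1280 kPa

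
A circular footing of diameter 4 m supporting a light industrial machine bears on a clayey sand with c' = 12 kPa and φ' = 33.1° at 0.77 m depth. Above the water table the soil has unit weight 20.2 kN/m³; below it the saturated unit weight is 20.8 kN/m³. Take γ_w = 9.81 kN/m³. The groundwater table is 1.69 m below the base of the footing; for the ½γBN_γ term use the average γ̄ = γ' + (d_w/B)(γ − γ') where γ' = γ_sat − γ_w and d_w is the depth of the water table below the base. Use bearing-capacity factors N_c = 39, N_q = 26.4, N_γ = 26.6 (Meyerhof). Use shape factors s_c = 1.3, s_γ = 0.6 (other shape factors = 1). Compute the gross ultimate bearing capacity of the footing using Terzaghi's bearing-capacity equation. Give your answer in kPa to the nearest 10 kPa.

q_ult ≈ 1490 kPa

q = γ·D_f = 20.2 × 0.77 = 15.554 kPa.
γ' = 10.99 kN/m³; averaging over the depth B below the base, γ̄ = γ' + (d_w/B)(γ − γ') = 14.881 kN/m³.
c·N_c·s_c = 12 × 39 × 1.3 = 608.4 kPa
q·N_q = 15.554 × 26.4 = 410.63 kPa
0.5·γ·B·N_γ·s_γ = 0.5 × 14.881 × 4 × 26.6 × 0.6 = 475.01 kPa
q_ult = 608.4 + 410.63 + 475.01 = 1494 kPa.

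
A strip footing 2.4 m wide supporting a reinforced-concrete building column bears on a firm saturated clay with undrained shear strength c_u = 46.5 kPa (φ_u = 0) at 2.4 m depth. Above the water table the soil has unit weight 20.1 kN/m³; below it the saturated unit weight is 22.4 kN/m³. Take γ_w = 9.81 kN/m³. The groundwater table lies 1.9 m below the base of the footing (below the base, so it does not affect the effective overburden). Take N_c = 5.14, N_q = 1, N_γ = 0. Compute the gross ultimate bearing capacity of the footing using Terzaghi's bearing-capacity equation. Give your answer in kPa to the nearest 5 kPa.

Effective surcharge at the founding depth q = γ·D_f = 20.1 × 2.4 = 48.24 kPa.
q_ult = c·N_c + q·N_q
     = 46.5 × 5.14 + 48.24 × 1
     = 239.01 + 48.24 = 287.25 kPa.

q_ult ≈ 285 kPa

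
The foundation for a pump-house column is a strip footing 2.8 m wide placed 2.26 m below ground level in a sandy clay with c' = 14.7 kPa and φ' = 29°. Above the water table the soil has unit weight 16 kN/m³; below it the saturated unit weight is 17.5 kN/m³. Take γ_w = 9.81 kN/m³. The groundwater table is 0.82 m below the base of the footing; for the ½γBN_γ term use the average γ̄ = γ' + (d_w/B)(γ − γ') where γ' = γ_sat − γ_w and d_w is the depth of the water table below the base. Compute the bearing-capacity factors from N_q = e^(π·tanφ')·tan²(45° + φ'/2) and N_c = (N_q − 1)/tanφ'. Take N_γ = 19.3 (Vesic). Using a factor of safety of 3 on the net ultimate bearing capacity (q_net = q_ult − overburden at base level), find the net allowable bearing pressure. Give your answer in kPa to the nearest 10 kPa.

q_all(net) ≈ 410 kPa

N_q = e^(π·tan29°)·tan²(59.5°) = 16.44; N_c = (N_q − 1)/tanφ' = 27.86.
q = γ·D_f = 16 × 2.26 = 36.16 kPa.
γ' = 7.69 kN/m³; averaging over the depth B below the base, γ̄ = γ' + (d_w/B)(γ − γ') = 10.124 kN/m³.
c·N_c = 14.7 × 27.86 = 409.55 kPa
q·N_q = 36.16 × 16.443 = 594.59 kPa
0.5·γ·B·N_γ = 0.5 × 10.124 × 2.8 × 19.3 = 273.54 kPa
q_ult = 409.55 + 594.59 + 273.54 = 1277.7 kPa.
q_net = 1277.7 − 36.16 = 1241.5 kPa.
q_all(net) = 1241.5 / 3 = 413.84 kPa.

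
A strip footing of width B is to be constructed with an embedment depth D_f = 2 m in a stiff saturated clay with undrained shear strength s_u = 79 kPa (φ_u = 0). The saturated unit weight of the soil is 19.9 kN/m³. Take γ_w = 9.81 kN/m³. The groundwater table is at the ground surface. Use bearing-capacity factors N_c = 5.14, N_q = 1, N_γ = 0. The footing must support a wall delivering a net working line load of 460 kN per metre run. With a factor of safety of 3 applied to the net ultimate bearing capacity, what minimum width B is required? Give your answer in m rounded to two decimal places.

γ' = 19.9 − 9.81 = 10.09 kN/m³ (submerged throughout). q = 10.09 × 2 = 20.18 kPa.
c·N_c = 79 × 5.14 = 406.06 kPa
q·N_q = 20.18 × 1 = 20.18 kPa
q_ult = 406.06 + 20.18 = 426.24 kPa.
For φ = 0 the ½γBN_γ term vanishes, so q_ult is independent of B. q_net = 426.24 − 20.18 = 406.06 kPa; q_all(net) = 406.06/3 = 135.35 kPa.
Required width B = w / q_all(net) = 460 / 135.35 = 3.399 m.

B = 3.40 m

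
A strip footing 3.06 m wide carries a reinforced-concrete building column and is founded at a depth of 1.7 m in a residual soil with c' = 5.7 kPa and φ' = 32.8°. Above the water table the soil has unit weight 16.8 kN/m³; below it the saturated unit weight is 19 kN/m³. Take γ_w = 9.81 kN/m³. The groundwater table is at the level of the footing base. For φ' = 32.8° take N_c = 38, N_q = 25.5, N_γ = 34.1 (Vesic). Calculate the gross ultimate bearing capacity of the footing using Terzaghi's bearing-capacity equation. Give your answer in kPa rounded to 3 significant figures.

q_ult ≈ 1420 kPa

q = γ·D_f = 16.8 × 1.7 = 28.56 kPa.
For the ½γBN_γ term take γ' = 19 − 9.81 = 9.19 kN/m³ (soil below base is submerged).
c·N_c = 5.7 × 38 = 216.6 kPa
q·N_q = 28.56 × 25.5 = 728.28 kPa
0.5·γ·B·N_γ = 0.5 × 9.19 × 3.06 × 34.1 = 479.47 kPa
q_ult = 216.6 + 728.28 + 479.47 = 1424.3 kPa.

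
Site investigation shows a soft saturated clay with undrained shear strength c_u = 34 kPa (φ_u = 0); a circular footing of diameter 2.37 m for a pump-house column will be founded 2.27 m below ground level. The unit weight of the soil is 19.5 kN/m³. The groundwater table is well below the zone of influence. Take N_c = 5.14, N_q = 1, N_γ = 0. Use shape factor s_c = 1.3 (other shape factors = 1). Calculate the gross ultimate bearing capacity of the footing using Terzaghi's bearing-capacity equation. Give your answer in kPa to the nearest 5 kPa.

Effective surcharge at the founding depth q = γ·D_f = 19.5 × 2.27 = 44.265 kPa.
q_ult = c·N_c·s_c + q·N_q
     = 34 × 5.14 × 1.3 + 44.265 × 1
     = 227.19 + 44.265 = 271.45 kPa.

q_ult ≈ 270 kPa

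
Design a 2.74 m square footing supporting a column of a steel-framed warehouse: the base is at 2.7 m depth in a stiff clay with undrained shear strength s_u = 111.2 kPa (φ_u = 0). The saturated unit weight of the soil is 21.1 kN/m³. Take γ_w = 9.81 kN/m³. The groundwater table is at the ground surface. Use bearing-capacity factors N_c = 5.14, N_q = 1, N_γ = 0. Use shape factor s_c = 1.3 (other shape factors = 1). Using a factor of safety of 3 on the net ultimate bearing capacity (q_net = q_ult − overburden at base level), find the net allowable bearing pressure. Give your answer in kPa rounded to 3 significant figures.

q_all(net) ≈ 248 kPa

γ' = 21.1 − 9.81 = 11.29 kN/m³ (submerged throughout). q = 11.29 × 2.7 = 30.483 kPa.
c·N_c·s_c = 111.2 × 5.14 × 1.3 = 743.04 kPa
q·N_q = 30.483 × 1 = 30.483 kPa
q_ult = 743.04 + 30.483 = 773.52 kPa.
q_net = 773.52 − 30.483 = 743.04 kPa.
q_all(net) = 743.04 / 3 = 247.68 kPa.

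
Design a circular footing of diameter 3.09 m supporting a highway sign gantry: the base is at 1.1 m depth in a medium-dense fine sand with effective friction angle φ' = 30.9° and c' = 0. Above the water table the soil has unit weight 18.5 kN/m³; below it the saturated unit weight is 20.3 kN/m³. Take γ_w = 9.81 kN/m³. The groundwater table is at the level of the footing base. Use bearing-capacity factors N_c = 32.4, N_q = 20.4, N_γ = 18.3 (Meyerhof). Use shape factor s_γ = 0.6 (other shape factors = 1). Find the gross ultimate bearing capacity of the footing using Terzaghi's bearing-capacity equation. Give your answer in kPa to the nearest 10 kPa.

Effective surcharge at the founding depth q = γ·D_f = 18.5 × 1.1 = 20.35 kPa.
The water table coincides with the base, so in the self-weight term γ → γ' = 10.49 kN/m³.
q_ult = q·N_q + 0.5·γ·B·N_γ·s_γ
     = 20.35 × 20.4 + 0.5 × 10.49 × 3.09 × 18.3 × 0.6
     = 415.14 + 177.95 = 593.09 kPa.

q_ult ≈ 590 kPa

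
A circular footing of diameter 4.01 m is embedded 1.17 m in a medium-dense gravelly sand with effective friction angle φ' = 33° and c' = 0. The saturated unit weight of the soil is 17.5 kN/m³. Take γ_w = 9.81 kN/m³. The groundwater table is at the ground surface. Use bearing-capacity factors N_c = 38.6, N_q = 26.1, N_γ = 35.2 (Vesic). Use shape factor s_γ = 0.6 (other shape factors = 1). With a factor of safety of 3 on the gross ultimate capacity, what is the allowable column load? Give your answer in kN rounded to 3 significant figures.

P_all ≈ 2360 kN

γ' = 17.5 − 9.81 = 7.69 kN/m³ (submerged throughout). q = 7.69 × 1.17 = 8.9973 kPa; the same γ' applies in the ½γBN_γ term.
q·N_q = 8.9973 × 26.1 = 234.83 kPa
0.5·γ·B·N_γ·s_γ = 0.5 × 7.69 × 4.01 × 35.2 × 0.6 = 325.64 kPa
q_ult = 234.83 + 325.64 = 560.47 kPa.
Gross allowable pressure q_all = 560.47 / 3 = 186.82 kPa.
Footing area = 12.6293 m², so allowable column load = 186.82 × 12.6293 = 2359.4 kN.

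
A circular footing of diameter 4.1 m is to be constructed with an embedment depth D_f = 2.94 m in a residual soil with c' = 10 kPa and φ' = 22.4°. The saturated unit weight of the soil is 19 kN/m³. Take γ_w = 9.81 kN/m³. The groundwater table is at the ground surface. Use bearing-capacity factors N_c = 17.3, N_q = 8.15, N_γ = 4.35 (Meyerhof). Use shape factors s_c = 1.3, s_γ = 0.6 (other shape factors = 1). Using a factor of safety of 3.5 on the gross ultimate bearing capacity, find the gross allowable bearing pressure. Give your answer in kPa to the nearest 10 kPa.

γ' = 19 − 9.81 = 9.19 kN/m³ (submerged throughout). q = 9.19 × 2.94 = 27.019 kPa; the same γ' applies in the ½γBN_γ term.
c·N_c·s_c = 10 × 17.3 × 1.3 = 224.9 kPa
q·N_q = 27.019 × 8.15 = 220.2 kPa
0.5·γ·B·N_γ·s_γ = 0.5 × 9.19 × 4.1 × 4.35 × 0.6 = 49.171 kPa
q_ult = 224.9 + 220.2 + 49.171 = 494.27 kPa.
q_all = 494.27 / 3.5 = 141.22 kPa.

q_all ≈ 140 kPa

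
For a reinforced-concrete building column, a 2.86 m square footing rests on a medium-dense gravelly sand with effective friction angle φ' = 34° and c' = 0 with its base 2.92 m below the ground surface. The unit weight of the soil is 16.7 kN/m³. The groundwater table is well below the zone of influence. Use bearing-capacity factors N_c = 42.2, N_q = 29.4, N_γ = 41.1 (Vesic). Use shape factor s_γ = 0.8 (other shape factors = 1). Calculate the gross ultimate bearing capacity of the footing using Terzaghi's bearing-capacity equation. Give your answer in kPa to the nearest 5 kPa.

q = γ·D_f = 16.7 × 2.92 = 48.764 kPa.
q·N_q = 48.764 × 29.4 = 1433.7 kPa
0.5·γ·B·N_γ·s_γ = 0.5 × 16.7 × 2.86 × 41.1 × 0.8 = 785.21 kPa
q_ult = 1433.7 + 785.21 = 2218.9 kPa.

q_ult ≈ 2220 kPa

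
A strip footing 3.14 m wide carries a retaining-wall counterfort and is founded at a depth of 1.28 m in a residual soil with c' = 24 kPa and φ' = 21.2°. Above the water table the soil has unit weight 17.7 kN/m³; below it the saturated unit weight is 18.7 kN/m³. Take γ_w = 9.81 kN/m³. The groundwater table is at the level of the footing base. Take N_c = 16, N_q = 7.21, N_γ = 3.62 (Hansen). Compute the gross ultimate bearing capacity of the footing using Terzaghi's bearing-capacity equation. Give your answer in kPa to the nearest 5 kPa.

Effective surcharge at the founding depth q = γ·D_f = 17.7 × 1.28 = 22.656 kPa.
The water table coincides with the base, so in the self-weight term γ → γ' = 8.89 kN/m³.
q_ult = c·N_c + q·N_q + 0.5·γ·B·N_γ
     = 24 × 16 + 22.656 × 7.21 + 0.5 × 8.89 × 3.14 × 3.62
     = 384 + 163.35 + 50.525 = 597.88 kPa.

q_ult ≈ 600 kPa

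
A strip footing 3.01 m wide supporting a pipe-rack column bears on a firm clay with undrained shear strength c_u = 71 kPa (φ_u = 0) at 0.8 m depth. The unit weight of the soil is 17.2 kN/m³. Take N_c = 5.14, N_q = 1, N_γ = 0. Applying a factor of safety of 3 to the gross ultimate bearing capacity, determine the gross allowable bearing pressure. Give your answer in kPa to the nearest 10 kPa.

q_all ≈ 130 kPa

Overburden at base level: q = 17.2 × 0.8 = 13.76 kPa.
Cohesion term c·N_c = 71 × 5.14 = 364.94 kPa; surcharge term q·N_q = 13.76 × 1 = 13.76 kPa.
q_ult = 364.94 + 13.76 = 378.7 kPa.
q_all = q_ult / FS = 378.7 / 3 = 126.23 kPa.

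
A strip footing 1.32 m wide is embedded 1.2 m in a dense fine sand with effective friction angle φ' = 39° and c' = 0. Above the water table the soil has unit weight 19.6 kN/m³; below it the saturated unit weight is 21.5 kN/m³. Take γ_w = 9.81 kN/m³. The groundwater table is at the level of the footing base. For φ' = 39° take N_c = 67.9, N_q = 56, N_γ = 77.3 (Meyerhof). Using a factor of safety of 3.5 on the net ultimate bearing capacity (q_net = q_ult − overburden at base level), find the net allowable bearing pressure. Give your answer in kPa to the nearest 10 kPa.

q_all(net) ≈ 540 kPa

q = γ·D_f = 19.6 × 1.2 = 23.52 kPa.
For the ½γBN_γ term take γ' = 21.5 − 9.81 = 11.69 kN/m³ (soil below base is submerged).
q·N_q = 23.52 × 56 = 1317.1 kPa
0.5·γ·B·N_γ = 0.5 × 11.69 × 1.32 × 77.3 = 596.4 kPa
q_ult = 1317.1 + 596.4 = 1913.5 kPa.
q_net = 1913.5 − 23.52 = 1890 kPa.
q_all(net) = 1890 / 3.5 = 540 kPa.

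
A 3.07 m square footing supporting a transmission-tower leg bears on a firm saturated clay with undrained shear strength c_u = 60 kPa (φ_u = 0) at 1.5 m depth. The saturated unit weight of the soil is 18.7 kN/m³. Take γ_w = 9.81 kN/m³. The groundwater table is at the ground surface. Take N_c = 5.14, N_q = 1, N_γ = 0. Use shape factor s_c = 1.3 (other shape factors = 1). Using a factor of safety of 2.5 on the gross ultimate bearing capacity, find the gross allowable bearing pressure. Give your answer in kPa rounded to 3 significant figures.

q_all ≈ 166 kPa

With the water table at the surface the whole profile is submerged: γ' = 18.7 − 9.81 = 8.89 kN/m³, so q = γ'·D_f = 13.335 kPa.
q_ult = c·N_c·s_c + q·N_q
     = 60 × 5.14 × 1.3 + 13.335 × 1
     = 400.92 + 13.335 = 414.25 kPa.
q_all = 414.25 / 2.5 = 165.7 kPa.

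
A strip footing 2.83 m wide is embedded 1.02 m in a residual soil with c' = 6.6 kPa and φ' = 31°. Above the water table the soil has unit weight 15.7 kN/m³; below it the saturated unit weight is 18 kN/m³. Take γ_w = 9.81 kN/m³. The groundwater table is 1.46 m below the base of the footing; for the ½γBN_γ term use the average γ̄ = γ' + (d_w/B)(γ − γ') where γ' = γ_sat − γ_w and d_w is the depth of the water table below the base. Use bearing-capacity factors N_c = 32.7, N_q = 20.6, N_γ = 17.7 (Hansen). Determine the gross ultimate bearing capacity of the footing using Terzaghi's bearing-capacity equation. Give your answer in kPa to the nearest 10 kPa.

Effective surcharge at the founding depth q = γ·D_f = 15.7 × 1.02 = 16.014 kPa.
With d_w = 1.46 m < B, γ̄ = 8.19 + (1.46/2.83) × (15.7 − 8.19) = 12.064 kN/m³.
q_ult = c·N_c + q·N_q + 0.5·γ·B·N_γ
     = 6.6 × 32.7 + 16.014 × 20.6 + 0.5 × 12.064 × 2.83 × 17.7
     = 215.82 + 329.89 + 302.16 = 847.87 kPa.

q_ult ≈ 850 kPa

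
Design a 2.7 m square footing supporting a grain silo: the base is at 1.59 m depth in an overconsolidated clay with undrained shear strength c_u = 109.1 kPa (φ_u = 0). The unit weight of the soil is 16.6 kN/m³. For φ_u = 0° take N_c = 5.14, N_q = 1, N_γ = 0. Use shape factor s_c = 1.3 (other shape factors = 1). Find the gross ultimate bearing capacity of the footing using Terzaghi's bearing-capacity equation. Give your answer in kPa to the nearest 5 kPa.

q_ult ≈ 755 kPa

Effective surcharge at the founding depth q = γ·D_f = 16.6 × 1.59 = 26.394 kPa.
q_ult = c·N_c·s_c + q·N_q
     = 109.1 × 5.14 × 1.3 + 26.394 × 1
     = 729.01 + 26.394 = 755.4 kPa.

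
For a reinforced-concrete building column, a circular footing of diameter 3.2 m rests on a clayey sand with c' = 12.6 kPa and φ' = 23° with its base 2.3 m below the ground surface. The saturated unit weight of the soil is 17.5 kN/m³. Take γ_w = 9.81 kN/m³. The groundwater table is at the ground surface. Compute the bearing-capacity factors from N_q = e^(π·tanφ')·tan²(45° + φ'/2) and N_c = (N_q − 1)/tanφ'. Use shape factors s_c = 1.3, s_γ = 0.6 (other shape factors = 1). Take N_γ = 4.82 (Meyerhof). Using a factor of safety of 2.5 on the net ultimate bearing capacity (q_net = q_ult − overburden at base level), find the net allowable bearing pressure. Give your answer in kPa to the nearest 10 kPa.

q_all(net) ≈ 190 kPa

N_q = e^(π·tan23°)·tan²(56.5°) = 8.66; N_c = (N_q − 1)/tanφ' = 18.05.
γ' = 17.5 − 9.81 = 7.69 kN/m³ (submerged throughout). q = 7.69 × 2.3 = 17.687 kPa; the same γ' applies in the ½γBN_γ term.
c·N_c·s_c = 12.6 × 18.049 × 1.3 = 295.64 kPa
q·N_q = 17.687 × 8.6612 = 153.19 kPa
0.5·γ·B·N_γ·s_γ = 0.5 × 7.69 × 3.2 × 4.82 × 0.6 = 35.583 kPa
q_ult = 295.64 + 153.19 + 35.583 = 484.41 kPa.
q_net = 484.41 − 17.687 = 466.72 kPa.
q_all(net) = 466.72 / 2.5 = 186.69 kPa.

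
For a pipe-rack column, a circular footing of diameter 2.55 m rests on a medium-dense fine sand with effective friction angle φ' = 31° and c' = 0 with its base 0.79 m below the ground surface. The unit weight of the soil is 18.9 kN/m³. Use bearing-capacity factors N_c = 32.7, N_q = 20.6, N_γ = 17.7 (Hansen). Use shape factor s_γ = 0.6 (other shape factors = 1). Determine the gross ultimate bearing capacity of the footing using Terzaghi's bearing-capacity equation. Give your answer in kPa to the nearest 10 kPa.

Overburden at base level: q = 18.9 × 0.79 = 14.931 kPa.
Surcharge term q·N_q = 14.931 × 20.6 = 307.58 kPa; self-weight term 0.5·γ·B·N_γ·s_γ = 0.5 × 18.9 × 2.55 × 17.7 × 0.6 = 255.92 kPa.
q_ult = 307.58 + 255.92 = 563.49 kPa.

q_ult ≈ 560 kPa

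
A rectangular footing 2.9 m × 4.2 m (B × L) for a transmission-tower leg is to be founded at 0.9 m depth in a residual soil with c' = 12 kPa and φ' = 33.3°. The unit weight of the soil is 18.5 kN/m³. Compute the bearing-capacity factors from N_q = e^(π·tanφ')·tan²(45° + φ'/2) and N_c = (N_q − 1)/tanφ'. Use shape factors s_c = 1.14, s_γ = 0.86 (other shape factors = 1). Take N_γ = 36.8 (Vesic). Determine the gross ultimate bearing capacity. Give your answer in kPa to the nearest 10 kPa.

q_ult ≈ 1840 kPa

tan33.3° = 0.6569, so N_q = e^(π×0.6569)·tan²(61.65°) = 7.875 × 3.435 = 27.05.
N_c = (27.05 − 1)/tan33.3° = 39.65.
q = γ·D_f = 18.5 × 0.9 = 16.65 kPa.
c·N_c·s_c = 12 × 39.654 × 1.14 = 542.47 kPa
q·N_q = 16.65 × 27.048 = 450.34 kPa
0.5·γ·B·N_γ·s_γ = 0.5 × 18.5 × 2.9 × 36.8 × 0.86 = 848.96 kPa
q_ult = 542.47 + 450.34 + 848.96 = 1841.8 kPa.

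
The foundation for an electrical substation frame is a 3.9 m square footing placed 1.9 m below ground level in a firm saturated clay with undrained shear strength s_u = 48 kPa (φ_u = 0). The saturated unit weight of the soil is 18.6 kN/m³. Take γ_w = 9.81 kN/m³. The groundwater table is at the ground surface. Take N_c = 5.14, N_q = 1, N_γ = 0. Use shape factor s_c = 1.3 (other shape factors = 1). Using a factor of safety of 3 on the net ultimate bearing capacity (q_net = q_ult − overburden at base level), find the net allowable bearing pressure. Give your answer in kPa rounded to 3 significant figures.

γ' = 18.6 − 9.81 = 8.79 kN/m³ (submerged throughout). q = 8.79 × 1.9 = 16.701 kPa.
c·N_c·s_c = 48 × 5.14 × 1.3 = 320.74 kPa
q·N_q = 16.701 × 1 = 16.701 kPa
q_ult = 320.74 + 16.701 = 337.44 kPa.
q_net = 337.44 − 16.701 = 320.74 kPa.
q_all(net) = 320.74 / 3 = 106.91 kPa.

q_all(net) ≈ 107 kPa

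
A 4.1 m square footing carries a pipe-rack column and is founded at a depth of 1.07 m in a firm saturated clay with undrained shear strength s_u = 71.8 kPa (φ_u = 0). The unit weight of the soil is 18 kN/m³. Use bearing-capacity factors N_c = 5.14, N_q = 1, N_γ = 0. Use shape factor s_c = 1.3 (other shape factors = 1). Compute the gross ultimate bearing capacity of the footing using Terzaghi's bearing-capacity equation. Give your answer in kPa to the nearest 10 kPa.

Effective surcharge at the founding depth q = γ·D_f = 18 × 1.07 = 19.26 kPa.
q_ult = c·N_c·s_c + q·N_q
     = 71.8 × 5.14 × 1.3 + 19.26 × 1
     = 479.77 + 19.26 = 499.03 kPa.

q_ult ≈ 500 kPa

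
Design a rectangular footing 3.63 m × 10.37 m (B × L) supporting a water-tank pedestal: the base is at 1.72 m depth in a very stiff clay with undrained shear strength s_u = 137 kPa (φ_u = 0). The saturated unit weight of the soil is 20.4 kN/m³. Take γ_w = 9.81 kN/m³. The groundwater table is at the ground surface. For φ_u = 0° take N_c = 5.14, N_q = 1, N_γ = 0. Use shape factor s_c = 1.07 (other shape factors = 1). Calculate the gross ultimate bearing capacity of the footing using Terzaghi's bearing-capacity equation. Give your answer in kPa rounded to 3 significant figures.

Water table at ground surface, so effective unit weight γ' = 20.4 − 9.81 = 10.59 kN/m³ is used throughout; overburden q = 10.59 × 1.72 = 18.215 kPa.
Cohesion term c·N_c·s_c = 137 × 5.14 × 1.07 = 753.47 kPa; surcharge term q·N_q = 18.215 × 1 = 18.215 kPa.
q_ult = 753.47 + 18.215 = 771.69 kPa.

q_ult ≈ 772 kPa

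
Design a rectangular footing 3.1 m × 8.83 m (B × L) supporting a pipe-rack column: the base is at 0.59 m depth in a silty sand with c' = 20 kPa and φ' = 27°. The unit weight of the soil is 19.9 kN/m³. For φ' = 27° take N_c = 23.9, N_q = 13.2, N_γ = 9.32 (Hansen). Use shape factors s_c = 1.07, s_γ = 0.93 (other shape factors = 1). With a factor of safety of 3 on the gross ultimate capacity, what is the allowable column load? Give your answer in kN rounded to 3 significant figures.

P_all ≈ 8520 kN

Overburden at base level: q = 19.9 × 0.59 = 11.741 kPa.
Cohesion term c·N_c·s_c = 20 × 23.9 × 1.07 = 511.46 kPa; surcharge term q·N_q = 11.741 × 13.2 = 154.98 kPa; self-weight term 0.5·γ·B·N_γ·s_γ = 0.5 × 19.9 × 3.1 × 9.32 × 0.93 = 267.35 kPa.
q_ult = 511.46 + 154.98 + 267.35 = 933.79 kPa.
Gross allowable pressure q_all = 933.79 / 3 = 311.26 kPa.
Footing area = 27.373 m², so allowable column load = 311.26 × 27.373 = 8520.2 kN.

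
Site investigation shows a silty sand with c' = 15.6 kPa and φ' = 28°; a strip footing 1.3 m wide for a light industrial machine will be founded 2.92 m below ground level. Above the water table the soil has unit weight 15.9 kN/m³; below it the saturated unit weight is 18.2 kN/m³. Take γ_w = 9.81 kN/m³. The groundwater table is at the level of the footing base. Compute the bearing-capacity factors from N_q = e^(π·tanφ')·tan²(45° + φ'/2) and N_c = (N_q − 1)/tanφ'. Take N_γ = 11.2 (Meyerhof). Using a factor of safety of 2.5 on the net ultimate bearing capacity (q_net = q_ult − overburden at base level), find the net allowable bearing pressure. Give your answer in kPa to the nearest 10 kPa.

N_q = e^(π·tan28°)·tan²(59°) = 14.72; N_c = (N_q − 1)/tanφ' = 25.8.
q = γ·D_f = 15.9 × 2.92 = 46.428 kPa.
For the ½γBN_γ term take γ' = 18.2 − 9.81 = 8.39 kN/m³ (soil below base is submerged).
c·N_c = 15.6 × 25.803 = 402.53 kPa
q·N_q = 46.428 × 14.72 = 683.41 kPa
0.5·γ·B·N_γ = 0.5 × 8.39 × 1.3 × 11.2 = 61.079 kPa
q_ult = 402.53 + 683.41 + 61.079 = 1147 kPa.
q_net = 1147 − 46.428 = 1100.6 kPa.
q_all(net) = 1100.6 / 2.5 = 440.24 kPa.

q_all(net) ≈ 440 kPa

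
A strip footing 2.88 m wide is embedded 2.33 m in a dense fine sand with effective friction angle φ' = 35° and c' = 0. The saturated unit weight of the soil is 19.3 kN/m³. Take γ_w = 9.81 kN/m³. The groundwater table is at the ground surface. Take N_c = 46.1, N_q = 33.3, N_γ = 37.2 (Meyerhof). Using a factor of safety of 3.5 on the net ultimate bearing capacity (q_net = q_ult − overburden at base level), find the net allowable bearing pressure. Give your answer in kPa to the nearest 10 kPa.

q_all(net) ≈ 350 kPa

Water table at ground surface, so effective unit weight γ' = 19.3 − 9.81 = 9.49 kN/m³ is used throughout; overburden q = 9.49 × 2.33 = 22.112 kPa; the same γ' applies in the ½γBN_γ term.
Surcharge term q·N_q = 22.112 × 33.3 = 736.32 kPa; self-weight term 0.5·γ·B·N_γ = 0.5 × 9.49 × 2.88 × 37.2 = 508.36 kPa.
q_ult = 736.32 + 508.36 = 1244.7 kPa.
q_net = 1244.7 − 22.112 = 1222.6 kPa.
q_all(net) = 1222.6 / 3.5 = 349.31 kPa.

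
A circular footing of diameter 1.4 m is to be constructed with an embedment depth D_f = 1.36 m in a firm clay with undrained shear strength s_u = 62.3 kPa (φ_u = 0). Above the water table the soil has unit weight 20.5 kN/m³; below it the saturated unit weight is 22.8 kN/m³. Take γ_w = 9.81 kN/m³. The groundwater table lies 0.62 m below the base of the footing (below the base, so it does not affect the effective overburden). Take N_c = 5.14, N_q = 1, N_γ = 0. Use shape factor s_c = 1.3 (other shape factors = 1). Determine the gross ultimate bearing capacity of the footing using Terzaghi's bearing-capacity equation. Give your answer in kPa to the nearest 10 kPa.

q = γ·D_f = 20.5 × 1.36 = 27.88 kPa.
c·N_c·s_c = 62.3 × 5.14 × 1.3 = 416.29 kPa
q·N_q = 27.88 × 1 = 27.88 kPa
q_ult = 416.29 + 27.88 = 444.17 kPa.

q_ult ≈ 440 kPa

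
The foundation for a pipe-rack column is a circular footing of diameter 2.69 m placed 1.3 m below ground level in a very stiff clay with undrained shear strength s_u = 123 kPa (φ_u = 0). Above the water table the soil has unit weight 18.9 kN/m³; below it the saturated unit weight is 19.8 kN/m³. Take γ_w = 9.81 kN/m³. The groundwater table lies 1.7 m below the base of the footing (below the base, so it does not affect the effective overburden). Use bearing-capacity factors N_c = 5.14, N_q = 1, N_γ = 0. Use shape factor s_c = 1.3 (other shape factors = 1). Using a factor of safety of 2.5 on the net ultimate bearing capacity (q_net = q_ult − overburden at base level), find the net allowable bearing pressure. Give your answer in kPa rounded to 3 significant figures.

q = γ·D_f = 18.9 × 1.3 = 24.57 kPa.
c·N_c·s_c = 123 × 5.14 × 1.3 = 821.89 kPa
q·N_q = 24.57 × 1 = 24.57 kPa
q_ult = 821.89 + 24.57 = 846.46 kPa.
q_net = 846.46 − 24.57 = 821.89 kPa.
q_all(net) = 821.89 / 2.5 = 328.75 kPa.

q_all(net) ≈ 329 kPa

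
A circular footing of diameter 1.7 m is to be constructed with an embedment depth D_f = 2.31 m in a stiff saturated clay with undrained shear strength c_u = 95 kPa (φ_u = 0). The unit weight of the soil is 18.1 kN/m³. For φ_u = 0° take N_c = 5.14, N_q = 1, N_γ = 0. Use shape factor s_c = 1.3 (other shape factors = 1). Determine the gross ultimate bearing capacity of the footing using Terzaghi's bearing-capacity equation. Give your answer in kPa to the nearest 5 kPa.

q_ult ≈ 675 kPa

q = γ·D_f = 18.1 × 2.31 = 41.811 kPa.
c·N_c·s_c = 95 × 5.14 × 1.3 = 634.79 kPa
q·N_q = 41.811 × 1 = 41.811 kPa
q_ult = 634.79 + 41.811 = 676.6 kPa.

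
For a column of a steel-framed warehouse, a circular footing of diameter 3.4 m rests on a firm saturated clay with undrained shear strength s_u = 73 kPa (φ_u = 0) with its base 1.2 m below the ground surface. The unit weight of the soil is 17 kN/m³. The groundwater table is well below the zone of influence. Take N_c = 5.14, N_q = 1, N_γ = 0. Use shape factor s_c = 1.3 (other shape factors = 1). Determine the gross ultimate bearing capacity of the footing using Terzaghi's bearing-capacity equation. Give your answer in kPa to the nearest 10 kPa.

q_ult ≈ 510 kPa

Effective surcharge at the founding depth q = γ·D_f = 17 × 1.2 = 20.4 kPa.
q_ult = c·N_c·s_c + q·N_q
     = 73 × 5.14 × 1.3 + 20.4 × 1
     = 487.79 + 20.4 = 508.19 kPa.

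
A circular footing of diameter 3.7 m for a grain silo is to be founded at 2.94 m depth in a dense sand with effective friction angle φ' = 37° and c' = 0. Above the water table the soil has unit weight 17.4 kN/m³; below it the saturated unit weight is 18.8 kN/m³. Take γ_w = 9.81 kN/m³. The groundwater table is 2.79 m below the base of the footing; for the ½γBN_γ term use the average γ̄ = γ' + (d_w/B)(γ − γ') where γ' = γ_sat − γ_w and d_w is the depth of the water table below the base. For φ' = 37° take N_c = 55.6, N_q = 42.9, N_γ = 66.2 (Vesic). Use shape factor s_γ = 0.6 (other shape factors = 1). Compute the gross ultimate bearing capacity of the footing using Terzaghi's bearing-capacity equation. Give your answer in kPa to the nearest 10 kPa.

q_ult ≈ 3320 kPa

q = γ·D_f = 17.4 × 2.94 = 51.156 kPa.
γ' = 8.99 kN/m³; averaging over the depth B below the base, γ̄ = γ' + (d_w/B)(γ − γ') = 15.332 kN/m³.
q·N_q = 51.156 × 42.9 = 2194.6 kPa
0.5·γ·B·N_γ·s_γ = 0.5 × 15.332 × 3.7 × 66.2 × 0.6 = 1126.6 kPa
q_ult = 2194.6 + 1126.6 = 3321.2 kPa.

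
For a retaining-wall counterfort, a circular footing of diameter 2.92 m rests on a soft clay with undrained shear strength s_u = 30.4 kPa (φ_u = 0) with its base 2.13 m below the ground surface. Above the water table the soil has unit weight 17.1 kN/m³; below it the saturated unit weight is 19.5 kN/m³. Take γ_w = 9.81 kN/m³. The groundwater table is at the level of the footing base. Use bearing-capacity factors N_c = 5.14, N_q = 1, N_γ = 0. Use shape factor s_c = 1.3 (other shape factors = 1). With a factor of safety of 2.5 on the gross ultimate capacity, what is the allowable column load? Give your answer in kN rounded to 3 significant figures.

q = γ·D_f = 17.1 × 2.13 = 36.423 kPa.
c·N_c·s_c = 30.4 × 5.14 × 1.3 = 203.13 kPa
q·N_q = 36.423 × 1 = 36.423 kPa
q_ult = 203.13 + 36.423 = 239.56 kPa.
Gross allowable pressure q_all = 239.56 / 2.5 = 95.822 kPa.
Footing area = 6.6966 m², so allowable column load = 95.822 × 6.6966 = 641.68 kN.

P_all ≈ 642 kN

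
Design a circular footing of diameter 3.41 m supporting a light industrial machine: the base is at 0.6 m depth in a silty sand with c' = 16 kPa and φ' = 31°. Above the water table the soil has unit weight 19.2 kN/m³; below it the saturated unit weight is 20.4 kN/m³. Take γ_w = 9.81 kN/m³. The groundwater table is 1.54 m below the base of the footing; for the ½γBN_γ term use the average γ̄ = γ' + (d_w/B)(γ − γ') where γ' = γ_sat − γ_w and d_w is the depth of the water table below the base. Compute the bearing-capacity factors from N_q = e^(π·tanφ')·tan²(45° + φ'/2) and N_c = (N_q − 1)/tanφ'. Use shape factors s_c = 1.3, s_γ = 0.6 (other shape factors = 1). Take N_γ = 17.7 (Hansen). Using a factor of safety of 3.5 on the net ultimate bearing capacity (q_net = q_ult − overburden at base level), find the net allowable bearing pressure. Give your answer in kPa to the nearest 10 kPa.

q_all(net) ≈ 330 kPa

N_q = e^(π·tan31°)·tan²(60.5°) = 20.63; N_c = (N_q − 1)/tanφ' = 32.67.
Overburden at base level: q = 19.2 × 0.6 = 11.52 kPa.
The water table is 1.54 m below the base (< B = 3.41 m), so the ½γBN_γ term uses γ̄ = γ' + (d_w/B)(γ − γ') = 10.59 + (1.54/3.41)(19.2 − 10.59) = 14.478 kN/m³.
Cohesion term c·N_c·s_c = 16 × 32.671 × 1.3 = 679.56 kPa; surcharge term q·N_q = 11.52 × 20.631 = 237.67 kPa; self-weight term 0.5·γ·B·N_γ·s_γ = 0.5 × 14.478 × 3.41 × 17.7 × 0.6 = 262.16 kPa.
q_ult = 679.56 + 237.67 + 262.16 = 1179.4 kPa.
q_net = 1179.4 − 11.52 = 1167.9 kPa.
q_all(net) = 1167.9 / 3.5 = 333.68 kPa.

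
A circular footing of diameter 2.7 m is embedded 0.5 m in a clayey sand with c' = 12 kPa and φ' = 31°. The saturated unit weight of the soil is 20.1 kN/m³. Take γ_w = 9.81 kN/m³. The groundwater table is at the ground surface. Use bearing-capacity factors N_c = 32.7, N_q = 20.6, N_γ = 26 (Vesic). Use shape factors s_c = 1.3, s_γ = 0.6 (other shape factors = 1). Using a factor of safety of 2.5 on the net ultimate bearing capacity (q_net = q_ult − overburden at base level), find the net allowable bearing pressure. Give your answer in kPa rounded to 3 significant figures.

q_all(net) ≈ 331 kPa

Water table at ground surface, so effective unit weight γ' = 20.1 − 9.81 = 10.29 kN/m³ is used throughout; overburden q = 10.29 × 0.5 = 5.145 kPa; the same γ' applies in the ½γBN_γ term.
Cohesion term c·N_c·s_c = 12 × 32.7 × 1.3 = 510.12 kPa; surcharge term q·N_q = 5.145 × 20.6 = 105.99 kPa; self-weight term 0.5·γ·B·N_γ·s_γ = 0.5 × 10.29 × 2.7 × 26 × 0.6 = 216.71 kPa.
q_ult = 510.12 + 105.99 + 216.71 = 832.81 kPa.
q_net = 832.81 − 5.145 = 827.67 kPa.
q_all(net) = 827.67 / 2.5 = 331.07 kPa.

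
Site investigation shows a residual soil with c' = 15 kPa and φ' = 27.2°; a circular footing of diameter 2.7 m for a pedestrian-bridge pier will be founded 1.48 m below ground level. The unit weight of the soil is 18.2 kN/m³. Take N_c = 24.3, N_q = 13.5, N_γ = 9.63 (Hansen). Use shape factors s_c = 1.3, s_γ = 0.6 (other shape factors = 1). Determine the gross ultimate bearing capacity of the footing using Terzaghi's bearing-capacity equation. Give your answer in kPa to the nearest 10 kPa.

q_ult ≈ 980 kPa

Overburden at base level: q = 18.2 × 1.48 = 26.936 kPa.
Cohesion term c·N_c·s_c = 15 × 24.3 × 1.3 = 473.85 kPa; surcharge term q·N_q = 26.936 × 13.5 = 363.64 kPa; self-weight term 0.5·γ·B·N_γ·s_γ = 0.5 × 18.2 × 2.7 × 9.63 × 0.6 = 141.97 kPa.
q_ult = 473.85 + 363.64 + 141.97 = 979.45 kPa.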